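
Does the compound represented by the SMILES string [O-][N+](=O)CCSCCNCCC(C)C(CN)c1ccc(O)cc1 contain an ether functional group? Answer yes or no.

–NO2 on carbon → nitro group.
C–S–C linkage → sulfide (thioether).
C–N–C with sp³ carbons and no adjacent C=O → amine (secondary).
pendant –CH2NH2: N on sp³ C, no adjacent C=O → amine.
–OH attached directly to an aromatic ring → phenol (not alcohol); the ring itself is an arene.
The groups actually present are: amine, arene, nitro, phenol, sulfide.

no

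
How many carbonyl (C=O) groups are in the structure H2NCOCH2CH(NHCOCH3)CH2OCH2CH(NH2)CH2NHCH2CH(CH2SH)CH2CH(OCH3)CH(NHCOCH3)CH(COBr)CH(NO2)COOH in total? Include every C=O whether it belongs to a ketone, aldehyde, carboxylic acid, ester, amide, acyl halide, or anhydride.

H2NCO: amide, 1 C=O (running total 1).
CH(NHCOCH3): amide, 1 C=O (running total 2).
CH(NHCOCH3): amide, 1 C=O (running total 3).
CH(COBr): acyl halide, 1 C=O (running total 4).
COOH: carboxylic acid, 1 C=O (running total 5).

5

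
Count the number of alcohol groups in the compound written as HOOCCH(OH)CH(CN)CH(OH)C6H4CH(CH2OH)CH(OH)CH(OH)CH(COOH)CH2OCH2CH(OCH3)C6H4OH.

5

Taking each segment in turn:
  HOOC: –COOH: carbonyl C bonded to –OH and C → carboxylic acid (the –OH is not a separate alcohol).
  CH(OH): –OH on an sp³ carbon → alcohol (secondary).
  CH(CN): pendant –C≡N: nitrile.
  CH(OH): –OH on an sp³ carbon → alcohol (secondary).
  C6H4: para-disubstituted benzene ring → arene.
  CH(CH2OH): pendant –CH2OH on an sp³ backbone C → alcohol.
  CH(OH): –OH on an sp³ carbon → alcohol (secondary).
  CH(OH): –OH on an sp³ carbon → alcohol (secondary).
  CH(COOH): pendant –COOH: carbonyl C bonded to C and –OH → carboxylic acid.
  CH2OCH2: C–O–C with sp³ carbons on both sides and no adjacent C=O → ether.
  CH(OCH3): pendant –OCH3: C–O–C with sp³ C, no adjacent C=O → ether.
  C6H4OH: –OH attached directly to an aromatic ring → phenol (not alcohol); the ring itself is an arene.
Alcohol appears at: CH(OH), CH(OH), CH(CH2OH), CH(OH), CH(OH) → 5.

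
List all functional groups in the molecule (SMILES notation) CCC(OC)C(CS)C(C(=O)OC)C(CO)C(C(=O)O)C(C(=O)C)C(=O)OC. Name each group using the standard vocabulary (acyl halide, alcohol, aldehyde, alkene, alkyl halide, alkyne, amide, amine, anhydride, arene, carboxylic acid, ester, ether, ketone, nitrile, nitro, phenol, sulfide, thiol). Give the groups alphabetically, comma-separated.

alcohol, carboxylic acid, ester, ether, ketone, thiol

pendant –OCH3: C–O–C with sp³ C, no adjacent C=O → ether.
pendant –CH2SH → thiol.
pendant –COOCH3: carbonyl C bonded to C and –OCH3 → ester.
pendant –CH2OH on an sp³ backbone C → alcohol.
pendant –COOH: carbonyl C bonded to C and –OH → carboxylic acid.
pendant –COCH3: carbonyl C bonded to two carbons → ketone.
–C(=O)OCH3: carbonyl C bonded to C and to –OCH3 → ester (not ketone + ether).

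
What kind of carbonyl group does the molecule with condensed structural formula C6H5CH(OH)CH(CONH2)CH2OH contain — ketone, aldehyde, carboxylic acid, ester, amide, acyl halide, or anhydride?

amide

The carbonyl is in the CH(CONH2) segment: pendant –CONH2: carbonyl C bonded to C and N → amide.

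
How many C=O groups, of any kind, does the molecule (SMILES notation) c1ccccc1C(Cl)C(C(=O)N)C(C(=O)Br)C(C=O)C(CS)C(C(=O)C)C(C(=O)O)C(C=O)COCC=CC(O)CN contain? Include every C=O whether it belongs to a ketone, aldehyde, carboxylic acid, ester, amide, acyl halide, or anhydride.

6

CH(CONH2): amide, 1 C=O (running total 1).
CH(COBr): acyl halide, 1 C=O (running total 2).
CH(CHO): aldehyde, 1 C=O (running total 3).
CH(COCH3): ketone, 1 C=O (running total 4).
CH(COOH): carboxylic acid, 1 C=O (running total 5).
CH(CHO): aldehyde, 1 C=O (running total 6).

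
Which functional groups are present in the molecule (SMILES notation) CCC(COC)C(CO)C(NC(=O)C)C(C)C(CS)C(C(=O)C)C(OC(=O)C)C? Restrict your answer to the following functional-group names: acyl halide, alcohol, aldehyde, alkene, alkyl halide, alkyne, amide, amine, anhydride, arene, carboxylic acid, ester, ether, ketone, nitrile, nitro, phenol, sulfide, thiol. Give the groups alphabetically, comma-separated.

alcohol, amide, ester, ether, ketone, thiol

pendant –CH2OCH3: C–O–C linkage → ether.
pendant –CH2OH on an sp³ backbone C → alcohol.
pendant –NHC(=O)CH3: N bonded to a carbonyl → amide (not amine).
pendant –CH2SH → thiol.
pendant –COCH3: carbonyl C bonded to two carbons → ketone.
pendant –OC(=O)CH3: an acyloxy group → ester.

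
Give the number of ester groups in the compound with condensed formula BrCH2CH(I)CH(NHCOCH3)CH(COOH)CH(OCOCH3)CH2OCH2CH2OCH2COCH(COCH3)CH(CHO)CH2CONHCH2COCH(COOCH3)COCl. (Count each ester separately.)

2

Taking each segment in turn:
  BrCH2: halogen on an sp³ carbon → alkyl halide.
  CH(I): halogen on an sp³ carbon → alkyl halide.
  CH(NHCOCH3): pendant –NHC(=O)CH3: N bonded to a carbonyl → amide (not amine).
  CH(COOH): pendant –COOH: carbonyl C bonded to C and –OH → carboxylic acid.
  CH(OCOCH3): pendant –OC(=O)CH3: an acyloxy group → ester.
  CH2OCH2: C–O–C with sp³ carbons on both sides and no adjacent C=O → ether.
  CH2OCH2: C–O–C with sp³ carbons on both sides and no adjacent C=O → ether.
  CO: –C(=O)– with carbon on both sides → ketone.
  CH(COCH3): pendant –COCH3: carbonyl C bonded to two carbons → ketone.
  CH(CHO): pendant –CHO: carbonyl C bonded to C and H → aldehyde.
  CH2CONHCH2: –C(=O)–N– linkage → amide (the N is not an amine).
  CO: –C(=O)– with carbon on both sides → ketone.
  CH(COOCH3): pendant –COOCH3: carbonyl C bonded to C and –OCH3 → ester.
  COCl: –C(=O)Cl: carbonyl C bonded to C and to a halogen → acyl halide (not alkyl halide).
Ester appears at: CH(OCOCH3), CH(COOCH3) → 2.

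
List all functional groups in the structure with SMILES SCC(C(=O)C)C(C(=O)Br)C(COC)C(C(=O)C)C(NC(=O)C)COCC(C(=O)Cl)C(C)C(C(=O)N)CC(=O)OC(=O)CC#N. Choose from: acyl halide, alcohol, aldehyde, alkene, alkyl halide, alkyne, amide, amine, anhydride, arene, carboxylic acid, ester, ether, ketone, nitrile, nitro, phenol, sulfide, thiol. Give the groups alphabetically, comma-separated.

–SH on an sp³ carbon → thiol.
pendant –COCH3: carbonyl C bonded to two carbons → ketone.
pendant –C(=O)X: carbonyl C bonded to C and halogen → acyl halide.
pendant –CH2OCH3: C–O–C linkage → ether.
pendant –COCH3: carbonyl C bonded to two carbons → ketone.
pendant –NHC(=O)CH3: N bonded to a carbonyl → amide (not amine).
C–O–C with sp³ carbons on both sides and no adjacent C=O → ether.
pendant –C(=O)X: carbonyl C bonded to C and halogen → acyl halide.
pendant –CONH2: carbonyl C bonded to C and N → amide.
two acyl groups sharing one oxygen, –C(=O)–O–C(=O)– → anhydride.
–C≡N: carbon triple-bonded to nitrogen → nitrile.

acyl halide, amide, anhydride, ether, ketone, nitrile, thiol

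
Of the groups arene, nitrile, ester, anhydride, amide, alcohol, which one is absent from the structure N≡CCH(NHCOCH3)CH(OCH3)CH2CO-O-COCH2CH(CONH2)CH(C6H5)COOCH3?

alcohol

anhydride: present (CH2CO-O-COCH2 — two acyl groups sharing one oxygen, –C(=O)–O–C(=O)– → anhydride).
ester: present (COOCH3 — –C(=O)OCH3: carbonyl C bonded to C and to –OCH3 → ester (not ketone + ether)).
amide: present (CH(NHCOCH3) — pendant –NHC(=O)CH3: N bonded to a carbonyl → amide (not amine)).
nitrile: present (N≡C — N≡C–: carbon triple-bonded to nitrogen → nitrile).
arene: present (CH(C6H5) — pendant –C6H5: benzene ring → arene).
alcohol: no segment matches this pattern.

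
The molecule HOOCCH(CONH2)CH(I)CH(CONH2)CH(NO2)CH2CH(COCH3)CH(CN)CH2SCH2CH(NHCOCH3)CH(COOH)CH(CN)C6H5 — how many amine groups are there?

–COOH: carbonyl C bonded to –OH and C → carboxylic acid (the –OH is not a separate alcohol).
pendant –CONH2: carbonyl C bonded to C and N → amide.
halogen on an sp³ carbon → alkyl halide.
pendant –CONH2: carbonyl C bonded to C and N → amide.
–NO2 on an sp³ carbon → nitro (the N=O is not a carbonyl).
pendant –COCH3: carbonyl C bonded to two carbons → ketone.
pendant –C≡N: nitrile.
C–S–C linkage → sulfide (thioether).
pendant –NHC(=O)CH3: N bonded to a carbonyl → amide (not amine).
pendant –COOH: carbonyl C bonded to C and –OH → carboxylic acid.
pendant –C≡N: nitrile.
–C6H5 phenyl ring → arene.
No segment is a amine: CH(CONH2) is amide, not amine; CH(CONH2) is amide, not amine; CH(NO2) is nitro, not amine. → 0.

0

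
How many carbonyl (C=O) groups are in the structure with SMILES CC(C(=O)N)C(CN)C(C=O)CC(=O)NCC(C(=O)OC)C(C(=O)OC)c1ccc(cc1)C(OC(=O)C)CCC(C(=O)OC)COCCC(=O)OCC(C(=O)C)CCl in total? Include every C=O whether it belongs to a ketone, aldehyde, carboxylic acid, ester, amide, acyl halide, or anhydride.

CH(CONH2): amide, 1 C=O (running total 1).
CH(CHO): aldehyde, 1 C=O (running total 2).
CH2CONHCH2: amide, 1 C=O (running total 3).
CH(COOCH3): ester, 1 C=O (running total 4).
CH(COOCH3): ester, 1 C=O (running total 5).
CH(OCOCH3): ester, 1 C=O (running total 6).
CH(COOCH3): ester, 1 C=O (running total 7).
CH2COOCH2: ester, 1 C=O (running total 8).
CH(COCH3): ketone, 1 C=O (running total 9).

9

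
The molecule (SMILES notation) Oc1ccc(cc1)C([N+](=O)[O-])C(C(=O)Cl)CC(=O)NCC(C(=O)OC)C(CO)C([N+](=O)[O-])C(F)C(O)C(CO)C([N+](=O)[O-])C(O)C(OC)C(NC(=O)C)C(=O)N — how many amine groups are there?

0

Reading the structure from left to right:
  HOC6H4: –OH attached directly to an aromatic ring → phenol (not alcohol); the ring itself is an arene.
  CH(NO2): –NO2 on an sp³ carbon → nitro (the N=O is not a carbonyl).
  CH(COCl): pendant –C(=O)X: carbonyl C bonded to C and halogen → acyl halide.
  CH2CONHCH2: –C(=O)–N– linkage → amide (the N is not an amine).
  CH(COOCH3): pendant –COOCH3: carbonyl C bonded to C and –OCH3 → ester.
  CH(CH2OH): pendant –CH2OH on an sp³ backbone C → alcohol.
  CH(NO2): –NO2 on an sp³ carbon → nitro (the N=O is not a carbonyl).
  CH(F): halogen on an sp³ carbon → alkyl halide.
  CH(OH): –OH on an sp³ carbon → alcohol (secondary).
  CH(CH2OH): pendant –CH2OH on an sp³ backbone C → alcohol.
  CH(NO2): –NO2 on an sp³ carbon → nitro (the N=O is not a carbonyl).
  CH(OH): –OH on an sp³ carbon → alcohol (secondary).
  CH(OCH3): pendant –OCH3: C–O–C with sp³ C, no adjacent C=O → ether.
  CH(NHCOCH3): pendant –NHC(=O)CH3: N bonded to a carbonyl → amide (not amine).
  CONH2: –C(=O)NH2: carbonyl C bonded to C and to N → amide (the N is not a separate amine).
No segment is a amine: CH(NO2) is nitro, not amine; CH2CONHCH2 is amide, not amine; CH(NO2) is nitro, not amine. → 0.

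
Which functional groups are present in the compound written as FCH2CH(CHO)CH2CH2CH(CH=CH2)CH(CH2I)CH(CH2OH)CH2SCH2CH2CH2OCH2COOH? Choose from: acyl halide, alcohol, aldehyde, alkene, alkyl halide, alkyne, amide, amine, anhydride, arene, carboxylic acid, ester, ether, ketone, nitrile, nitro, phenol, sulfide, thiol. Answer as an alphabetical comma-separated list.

halogen on an sp³ carbon → alkyl halide.
pendant –CHO: carbonyl C bonded to C and H → aldehyde.
pendant –CH=CH2: C=C double bond → alkene.
pendant –CH2X: halogen on sp³ carbon → alkyl halide.
pendant –CH2OH on an sp³ backbone C → alcohol.
C–S–C linkage → sulfide (thioether).
C–O–C with sp³ carbons on both sides and no adjacent C=O → ether.
–COOH: carbonyl C bonded to –OH and C → carboxylic acid (the –OH is not a separate alcohol).

alcohol, aldehyde, alkene, alkyl halide, carboxylic acid, ether, sulfide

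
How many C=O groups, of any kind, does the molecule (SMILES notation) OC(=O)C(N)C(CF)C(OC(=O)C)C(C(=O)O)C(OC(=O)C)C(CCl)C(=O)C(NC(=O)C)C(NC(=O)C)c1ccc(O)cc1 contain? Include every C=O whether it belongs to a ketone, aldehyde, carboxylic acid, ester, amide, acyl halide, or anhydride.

HOOC: carboxylic acid, 1 C=O (running total 1).
CH(OCOCH3): ester, 1 C=O (running total 2).
CH(COOH): carboxylic acid, 1 C=O (running total 3).
CH(OCOCH3): ester, 1 C=O (running total 4).
CO: ketone, 1 C=O (running total 5).
CH(NHCOCH3): amide, 1 C=O (running total 6).
CH(NHCOCH3): amide, 1 C=O (running total 7).

7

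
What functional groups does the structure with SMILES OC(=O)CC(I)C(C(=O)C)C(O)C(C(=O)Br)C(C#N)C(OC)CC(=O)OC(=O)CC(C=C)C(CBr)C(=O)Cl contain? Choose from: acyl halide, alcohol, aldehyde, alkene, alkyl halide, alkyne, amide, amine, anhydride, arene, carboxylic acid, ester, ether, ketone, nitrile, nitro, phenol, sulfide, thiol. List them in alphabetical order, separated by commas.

Reading the structure from left to right:
  HOOC: –COOH: carbonyl C bonded to –OH and C → carboxylic acid (the –OH is not a separate alcohol).
  CH(I): halogen on an sp³ carbon → alkyl halide.
  CH(COCH3): pendant –COCH3: carbonyl C bonded to two carbons → ketone.
  CH(OH): –OH on an sp³ carbon → alcohol (secondary).
  CH(COBr): pendant –C(=O)X: carbonyl C bonded to C and halogen → acyl halide.
  CH(CN): pendant –C≡N: nitrile.
  CH(OCH3): pendant –OCH3: C–O–C with sp³ C, no adjacent C=O → ether.
  CH2CO-O-COCH2: two acyl groups sharing one oxygen, –C(=O)–O–C(=O)– → anhydride.
  CH(CH=CH2): pendant –CH=CH2: C=C double bond → alkene.
  CH(CH2Br): pendant –CH2X: halogen on sp³ carbon → alkyl halide.
  COCl: –C(=O)Cl: carbonyl C bonded to C and to a halogen → acyl halide (not alkyl halide).

acyl halide, alcohol, alkene, alkyl halide, anhydride, carboxylic acid, ether, ketone, nitrile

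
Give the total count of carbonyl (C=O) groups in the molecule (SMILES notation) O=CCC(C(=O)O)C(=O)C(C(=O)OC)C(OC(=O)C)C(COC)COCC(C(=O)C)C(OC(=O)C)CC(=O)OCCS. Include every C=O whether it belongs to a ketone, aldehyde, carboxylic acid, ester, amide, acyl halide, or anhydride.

OHC: aldehyde, 1 C=O (running total 1).
CH(COOH): carboxylic acid, 1 C=O (running total 2).
CO: ketone, 1 C=O (running total 3).
CH(COOCH3): ester, 1 C=O (running total 4).
CH(OCOCH3): ester, 1 C=O (running total 5).
CH(COCH3): ketone, 1 C=O (running total 6).
CH(OCOCH3): ester, 1 C=O (running total 7).
CH2COOCH2: ester, 1 C=O (running total 8).

8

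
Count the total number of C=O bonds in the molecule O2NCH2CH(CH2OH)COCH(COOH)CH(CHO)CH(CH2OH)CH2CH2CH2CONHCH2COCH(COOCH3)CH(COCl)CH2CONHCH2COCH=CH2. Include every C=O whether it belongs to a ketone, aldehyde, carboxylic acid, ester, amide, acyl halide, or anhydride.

9

CO: ketone, 1 C=O (running total 1).
CH(COOH): carboxylic acid, 1 C=O (running total 2).
CH(CHO): aldehyde, 1 C=O (running total 3).
CH2CONHCH2: amide, 1 C=O (running total 4).
CO: ketone, 1 C=O (running total 5).
CH(COOCH3): ester, 1 C=O (running total 6).
CH(COCl): acyl halide, 1 C=O (running total 7).
CH2CONHCH2: amide, 1 C=O (running total 8).
CO: ketone, 1 C=O (running total 9).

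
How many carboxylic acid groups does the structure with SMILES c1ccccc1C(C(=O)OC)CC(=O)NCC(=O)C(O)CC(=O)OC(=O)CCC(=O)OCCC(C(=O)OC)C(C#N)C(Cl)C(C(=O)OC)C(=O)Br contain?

Working along the chain:
  C6H5: C6H5– phenyl ring → arene.
  CH(COOCH3): pendant –COOCH3: carbonyl C bonded to C and –OCH3 → ester.
  CH2CONHCH2: –C(=O)–N– linkage → amide (the N is not an amine).
  CO: –C(=O)– with carbon on both sides → ketone.
  CH(OH): –OH on an sp³ carbon → alcohol (secondary).
  CH2CO-O-COCH2: two acyl groups sharing one oxygen, –C(=O)–O–C(=O)– → anhydride.
  CH2COOCH2: –C(=O)–O–C with C on the carbonyl side → ester.
  CH(COOCH3): pendant –COOCH3: carbonyl C bonded to C and –OCH3 → ester.
  CH(CN): pendant –C≡N: nitrile.
  CH(Cl): halogen on an sp³ carbon → alkyl halide.
  CH(COOCH3): pendant –COOCH3: carbonyl C bonded to C and –OCH3 → ester.
  COBr: –C(=O)Br: carbonyl C bonded to C and to a halogen → acyl halide (not alkyl halide).
No segment is a carboxylic acid: CH(COOCH3) is ester, not carboxylic acid; CH2CONHCH2 is amide, not carboxylic acid; CH(OH) is alcohol, not carboxylic acid. → 0.

0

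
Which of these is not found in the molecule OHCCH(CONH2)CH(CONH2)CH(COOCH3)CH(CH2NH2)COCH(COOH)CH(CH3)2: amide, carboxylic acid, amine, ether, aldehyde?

aldehyde: present (OHC — terminal –CHO: carbonyl C bonded to H and C → aldehyde).
amine: present (CH(CH2NH2) — pendant –CH2NH2: N on sp³ C, no adjacent C=O → amine).
amide: present (CH(CONH2) — pendant –CONH2: carbonyl C bonded to C and N → amide).
carboxylic acid: present (CH(COOH) — pendant –COOH: carbonyl C bonded to C and –OH → carboxylic acid).
ether: absent. In CH(COOCH3), the C–O–C oxygen is adjacent to a C=O, so it belongs to an ester, not an ether.

ether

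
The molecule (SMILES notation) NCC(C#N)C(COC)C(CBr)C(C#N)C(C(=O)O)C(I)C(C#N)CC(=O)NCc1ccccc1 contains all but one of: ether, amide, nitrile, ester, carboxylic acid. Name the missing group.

ether: present (CH(CH2OCH3) — pendant –CH2OCH3: C–O–C linkage → ether).
carboxylic acid: present (CH(COOH) — pendant –COOH: carbonyl C bonded to C and –OH → carboxylic acid).
nitrile: present (CH(CN) — pendant –C≡N: nitrile).
amide: present (CH2CONHCH2 — –C(=O)–N– linkage → amide (the N is not an amine)).
ester: no segment matches this pattern.

ester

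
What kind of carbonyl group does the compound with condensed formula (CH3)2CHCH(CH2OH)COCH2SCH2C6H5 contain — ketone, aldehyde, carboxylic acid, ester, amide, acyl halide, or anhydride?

ketone

The carbonyl is in the CO segment: –C(=O)– with carbon on both sides → ketone.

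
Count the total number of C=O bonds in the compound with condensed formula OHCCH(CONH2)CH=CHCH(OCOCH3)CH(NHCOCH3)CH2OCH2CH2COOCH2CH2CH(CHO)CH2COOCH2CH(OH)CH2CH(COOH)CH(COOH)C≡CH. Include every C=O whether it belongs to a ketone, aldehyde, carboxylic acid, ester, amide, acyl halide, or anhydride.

OHC: aldehyde, 1 C=O (running total 1).
CH(CONH2): amide, 1 C=O (running total 2).
CH(OCOCH3): ester, 1 C=O (running total 3).
CH(NHCOCH3): amide, 1 C=O (running total 4).
CH2COOCH2: ester, 1 C=O (running total 5).
CH(CHO): aldehyde, 1 C=O (running total 6).
CH2COOCH2: ester, 1 C=O (running total 7).
CH(COOH): carboxylic acid, 1 C=O (running total 8).
CH(COOH): carboxylic acid, 1 C=O (running total 9).

9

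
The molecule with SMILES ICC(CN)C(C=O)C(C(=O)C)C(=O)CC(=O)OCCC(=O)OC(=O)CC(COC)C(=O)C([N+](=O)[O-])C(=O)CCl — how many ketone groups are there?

4

halogen on an sp³ carbon → alkyl halide.
pendant –CH2NH2: N on sp³ C, no adjacent C=O → amine.
pendant –CHO: carbonyl C bonded to C and H → aldehyde.
pendant –COCH3: carbonyl C bonded to two carbons → ketone.
–C(=O)– with carbon on both sides → ketone.
–C(=O)–O–C with C on the carbonyl side → ester.
two acyl groups sharing one oxygen, –C(=O)–O–C(=O)– → anhydride.
pendant –CH2OCH3: C–O–C linkage → ether.
–C(=O)– with carbon on both sides → ketone.
–NO2 on an sp³ carbon → nitro (the N=O is not a carbonyl).
–C(=O)– with carbon on both sides → ketone.
halogen on an sp³ carbon → alkyl halide.
Ketone appears at: CH(COCH3), CO, CO, CO → 4.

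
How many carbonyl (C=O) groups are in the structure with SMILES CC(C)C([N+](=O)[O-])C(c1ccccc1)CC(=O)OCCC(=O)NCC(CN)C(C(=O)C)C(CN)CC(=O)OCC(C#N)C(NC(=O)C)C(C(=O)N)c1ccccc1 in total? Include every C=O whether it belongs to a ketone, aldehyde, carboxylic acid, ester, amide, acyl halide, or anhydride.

6

CH2COOCH2: ester, 1 C=O (running total 1).
CH2CONHCH2: amide, 1 C=O (running total 2).
CH(COCH3): ketone, 1 C=O (running total 3).
CH2COOCH2: ester, 1 C=O (running total 4).
CH(NHCOCH3): amide, 1 C=O (running total 5).
CH(CONH2): amide, 1 C=O (running total 6).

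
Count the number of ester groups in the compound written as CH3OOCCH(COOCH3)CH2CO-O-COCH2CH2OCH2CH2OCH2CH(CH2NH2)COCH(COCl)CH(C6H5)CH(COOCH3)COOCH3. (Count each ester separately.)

Taking each segment in turn:
  CH3OOC: CH3O–C(=O)–: carbonyl C bonded to C and to –OCH3 → ester (not ketone + ether).
  CH(COOCH3): pendant –COOCH3: carbonyl C bonded to C and –OCH3 → ester.
  CH2CO-O-COCH2: two acyl groups sharing one oxygen, –C(=O)–O–C(=O)– → anhydride.
  CH2OCH2: C–O–C with sp³ carbons on both sides and no adjacent C=O → ether.
  CH2OCH2: C–O–C with sp³ carbons on both sides and no adjacent C=O → ether.
  CH(CH2NH2): pendant –CH2NH2: N on sp³ C, no adjacent C=O → amine.
  CO: –C(=O)– with carbon on both sides → ketone.
  CH(COCl): pendant –C(=O)X: carbonyl C bonded to C and halogen → acyl halide.
  CH(C6H5): pendant –C6H5: benzene ring → arene.
  CH(COOCH3): pendant –COOCH3: carbonyl C bonded to C and –OCH3 → ester.
  COOCH3: –C(=O)OCH3: carbonyl C bonded to C and to –OCH3 → ester (not ketone + ether).
Ester appears at: CH3OOC, CH(COOCH3), CH(COOCH3), COOCH3 → 4.

4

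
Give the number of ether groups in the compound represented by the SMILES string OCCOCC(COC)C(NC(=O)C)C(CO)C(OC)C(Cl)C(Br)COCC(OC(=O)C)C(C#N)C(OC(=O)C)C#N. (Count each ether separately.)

HO– on an sp³ carbon → alcohol.
C–O–C with sp³ carbons on both sides and no adjacent C=O → ether.
pendant –CH2OCH3: C–O–C linkage → ether.
pendant –NHC(=O)CH3: N bonded to a carbonyl → amide (not amine).
pendant –CH2OH on an sp³ backbone C → alcohol.
pendant –OCH3: C–O–C with sp³ C, no adjacent C=O → ether.
halogen on an sp³ carbon → alkyl halide.
halogen on an sp³ carbon → alkyl halide.
C–O–C with sp³ carbons on both sides and no adjacent C=O → ether.
pendant –OC(=O)CH3: an acyloxy group → ester.
pendant –C≡N: nitrile.
pendant –OC(=O)CH3: an acyloxy group → ester.
–C≡N: carbon triple-bonded to nitrogen → nitrile.
Ether appears at: CH2OCH2, CH(CH2OCH3), CH(OCH3), CH2OCH2 → 4.

4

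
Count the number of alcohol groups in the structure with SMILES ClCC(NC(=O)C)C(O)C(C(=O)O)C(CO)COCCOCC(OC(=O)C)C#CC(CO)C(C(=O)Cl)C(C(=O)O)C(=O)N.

Taking each segment in turn:
  ClCH2: halogen on an sp³ carbon → alkyl halide.
  CH(NHCOCH3): pendant –NHC(=O)CH3: N bonded to a carbonyl → amide (not amine).
  CH(OH): –OH on an sp³ carbon → alcohol (secondary).
  CH(COOH): pendant –COOH: carbonyl C bonded to C and –OH → carboxylic acid.
  CH(CH2OH): pendant –CH2OH on an sp³ backbone C → alcohol.
  CH2OCH2: C–O–C with sp³ carbons on both sides and no adjacent C=O → ether.
  CH2OCH2: C–O–C with sp³ carbons on both sides and no adjacent C=O → ether.
  CH(OCOCH3): pendant –OC(=O)CH3: an acyloxy group → ester.
  C≡C: C≡C triple bond → alkyne.
  CH(CH2OH): pendant –CH2OH on an sp³ backbone C → alcohol.
  CH(COCl): pendant –C(=O)X: carbonyl C bonded to C and halogen → acyl halide.
  CH(COOH): pendant –COOH: carbonyl C bonded to C and –OH → carboxylic acid.
  CONH2: –C(=O)NH2: carbonyl C bonded to C and to N → amide (the N is not a separate amine).
Alcohol appears at: CH(OH), CH(CH2OH), CH(CH2OH) → 3.

3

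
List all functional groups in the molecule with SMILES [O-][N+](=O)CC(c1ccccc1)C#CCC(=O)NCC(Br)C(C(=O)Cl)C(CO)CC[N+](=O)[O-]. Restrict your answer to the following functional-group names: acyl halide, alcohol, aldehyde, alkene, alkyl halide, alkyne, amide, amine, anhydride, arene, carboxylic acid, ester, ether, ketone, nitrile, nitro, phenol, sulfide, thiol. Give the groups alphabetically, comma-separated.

acyl halide, alcohol, alkyl halide, alkyne, amide, arene, nitro

Taking each segment in turn:
  O2NCH2: –NO2 on carbon → nitro group.
  CH(C6H5): pendant –C6H5: benzene ring → arene.
  C≡C: C≡C triple bond → alkyne.
  CH2CONHCH2: –C(=O)–N– linkage → amide (the N is not an amine).
  CH(Br): halogen on an sp³ carbon → alkyl halide.
  CH(COCl): pendant –C(=O)X: carbonyl C bonded to C and halogen → acyl halide.
  CH(CH2OH): pendant –CH2OH on an sp³ backbone C → alcohol.
  CH2NO2: –NO2 on carbon → nitro group.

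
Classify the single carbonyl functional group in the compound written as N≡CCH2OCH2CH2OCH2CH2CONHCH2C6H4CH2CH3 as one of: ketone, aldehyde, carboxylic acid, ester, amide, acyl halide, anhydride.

The carbonyl is in the CH2CONHCH2 segment: –C(=O)–N– linkage → amide (the N is not an amine).

amide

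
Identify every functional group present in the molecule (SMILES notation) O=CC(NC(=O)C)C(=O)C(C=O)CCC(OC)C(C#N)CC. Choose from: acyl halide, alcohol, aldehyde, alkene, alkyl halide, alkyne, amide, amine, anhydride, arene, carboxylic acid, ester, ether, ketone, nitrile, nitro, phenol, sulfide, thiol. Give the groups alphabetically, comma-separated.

aldehyde, amide, ether, ketone, nitrile

terminal –CHO: carbonyl C bonded to H and C → aldehyde.
pendant –NHC(=O)CH3: N bonded to a carbonyl → amide (not amine).
–C(=O)– with carbon on both sides → ketone.
pendant –CHO: carbonyl C bonded to C and H → aldehyde.
pendant –OCH3: C–O–C with sp³ C, no adjacent C=O → ether.
pendant –C≡N: nitrile.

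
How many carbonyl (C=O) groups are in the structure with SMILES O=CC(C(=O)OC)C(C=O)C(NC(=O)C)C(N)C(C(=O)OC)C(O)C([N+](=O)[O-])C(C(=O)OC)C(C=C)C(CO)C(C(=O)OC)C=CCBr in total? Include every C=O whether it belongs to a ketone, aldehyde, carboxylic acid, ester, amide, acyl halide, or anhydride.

7

OHC: aldehyde, 1 C=O (running total 1).
CH(COOCH3): ester, 1 C=O (running total 2).
CH(CHO): aldehyde, 1 C=O (running total 3).
CH(NHCOCH3): amide, 1 C=O (running total 4).
CH(COOCH3): ester, 1 C=O (running total 5).
CH(COOCH3): ester, 1 C=O (running total 6).
CH(COOCH3): ester, 1 C=O (running total 7).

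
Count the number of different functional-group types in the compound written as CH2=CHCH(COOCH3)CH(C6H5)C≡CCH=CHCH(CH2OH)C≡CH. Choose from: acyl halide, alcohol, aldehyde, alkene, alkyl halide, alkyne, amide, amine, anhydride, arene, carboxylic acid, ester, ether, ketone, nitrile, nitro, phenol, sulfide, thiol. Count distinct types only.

5

Working along the chain:
  CH2=CH: C=C double bond → alkene.
  CH(COOCH3): pendant –COOCH3: carbonyl C bonded to C and –OCH3 → ester.
  CH(C6H5): pendant –C6H5: benzene ring → arene.
  C≡C: C≡C triple bond → alkyne.
  CH=CH: C=C double bond → alkene.
  CH(CH2OH): pendant –CH2OH on an sp³ backbone C → alcohol.
  C≡CH: C≡C triple bond → alkyne.
Distinct types present: alcohol, alkene, alkyne, arene, ester.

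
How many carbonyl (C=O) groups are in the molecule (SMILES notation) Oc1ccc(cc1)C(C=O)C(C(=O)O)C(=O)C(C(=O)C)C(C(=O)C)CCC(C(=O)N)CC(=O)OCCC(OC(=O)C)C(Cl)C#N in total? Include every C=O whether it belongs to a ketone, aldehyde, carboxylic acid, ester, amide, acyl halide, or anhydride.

8

CH(CHO): aldehyde, 1 C=O (running total 1).
CH(COOH): carboxylic acid, 1 C=O (running total 2).
CO: ketone, 1 C=O (running total 3).
CH(COCH3): ketone, 1 C=O (running total 4).
CH(COCH3): ketone, 1 C=O (running total 5).
CH(CONH2): amide, 1 C=O (running total 6).
CH2COOCH2: ester, 1 C=O (running total 7).
CH(OCOCH3): ester, 1 C=O (running total 8).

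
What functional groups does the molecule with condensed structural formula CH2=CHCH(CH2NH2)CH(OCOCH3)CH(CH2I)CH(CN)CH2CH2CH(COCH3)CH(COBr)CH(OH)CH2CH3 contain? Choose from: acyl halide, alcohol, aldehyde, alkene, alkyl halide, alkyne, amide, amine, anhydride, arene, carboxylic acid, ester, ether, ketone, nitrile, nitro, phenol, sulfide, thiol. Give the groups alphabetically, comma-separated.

C=C double bond → alkene.
pendant –CH2NH2: N on sp³ C, no adjacent C=O → amine.
pendant –OC(=O)CH3: an acyloxy group → ester.
pendant –CH2X: halogen on sp³ carbon → alkyl halide.
pendant –C≡N: nitrile.
pendant –COCH3: carbonyl C bonded to two carbons → ketone.
pendant –C(=O)X: carbonyl C bonded to C and halogen → acyl halide.
–OH on an sp³ carbon → alcohol (secondary).

acyl halide, alcohol, alkene, alkyl halide, amine, ester, ketone, nitrile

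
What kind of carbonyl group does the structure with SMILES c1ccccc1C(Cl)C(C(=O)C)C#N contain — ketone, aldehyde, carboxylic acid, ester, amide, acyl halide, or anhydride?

The carbonyl is in the CH(COCH3) segment: pendant –COCH3: carbonyl C bonded to two carbons → ketone.

ketone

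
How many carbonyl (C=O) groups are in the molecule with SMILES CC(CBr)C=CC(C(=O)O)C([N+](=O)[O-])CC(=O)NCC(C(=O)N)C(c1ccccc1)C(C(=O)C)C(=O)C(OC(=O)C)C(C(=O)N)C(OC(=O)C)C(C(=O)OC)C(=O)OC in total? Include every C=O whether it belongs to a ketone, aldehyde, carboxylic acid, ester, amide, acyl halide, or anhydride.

CH(COOH): carboxylic acid, 1 C=O (running total 1).
CH2CONHCH2: amide, 1 C=O (running total 2).
CH(CONH2): amide, 1 C=O (running total 3).
CH(COCH3): ketone, 1 C=O (running total 4).
CO: ketone, 1 C=O (running total 5).
CH(OCOCH3): ester, 1 C=O (running total 6).
CH(CONH2): amide, 1 C=O (running total 7).
CH(OCOCH3): ester, 1 C=O (running total 8).
CH(COOCH3): ester, 1 C=O (running total 9).
COOCH3: ester, 1 C=O (running total 10).

10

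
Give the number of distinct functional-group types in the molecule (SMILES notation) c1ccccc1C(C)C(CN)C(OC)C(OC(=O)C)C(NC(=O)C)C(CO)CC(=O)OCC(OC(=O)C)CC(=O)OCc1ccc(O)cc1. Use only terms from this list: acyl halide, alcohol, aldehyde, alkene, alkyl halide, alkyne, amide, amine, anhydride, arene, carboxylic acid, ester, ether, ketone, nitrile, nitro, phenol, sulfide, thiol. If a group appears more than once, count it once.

Working along the chain:
  C6H5: C6H5– phenyl ring → arene.
  CH(CH2NH2): pendant –CH2NH2: N on sp³ C, no adjacent C=O → amine.
  CH(OCH3): pendant –OCH3: C–O–C with sp³ C, no adjacent C=O → ether.
  CH(OCOCH3): pendant –OC(=O)CH3: an acyloxy group → ester.
  CH(NHCOCH3): pendant –NHC(=O)CH3: N bonded to a carbonyl → amide (not amine).
  CH(CH2OH): pendant –CH2OH on an sp³ backbone C → alcohol.
  CH2COOCH2: –C(=O)–O–C with C on the carbonyl side → ester.
  CH(OCOCH3): pendant –OC(=O)CH3: an acyloxy group → ester.
  CH2COOCH2: –C(=O)–O–C with C on the carbonyl side → ester.
  C6H4OH: –OH attached directly to an aromatic ring → phenol (not alcohol); the ring itself is an arene.
Distinct types present: alcohol, amide, amine, arene, ester, ether, phenol.

7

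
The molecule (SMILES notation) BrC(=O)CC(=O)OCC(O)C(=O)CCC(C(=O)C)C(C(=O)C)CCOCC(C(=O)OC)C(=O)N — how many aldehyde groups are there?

Working along the chain:
  BrCO: –C(=O)Br: carbonyl C bonded to C and to a halogen → acyl halide (not alkyl halide).
  CH2COOCH2: –C(=O)–O–C with C on the carbonyl side → ester.
  CH(OH): –OH on an sp³ carbon → alcohol (secondary).
  CO: –C(=O)– with carbon on both sides → ketone.
  CH(COCH3): pendant –COCH3: carbonyl C bonded to two carbons → ketone.
  CH(COCH3): pendant –COCH3: carbonyl C bonded to two carbons → ketone.
  CH2OCH2: C–O–C with sp³ carbons on both sides and no adjacent C=O → ether.
  CH(COOCH3): pendant –COOCH3: carbonyl C bonded to C and –OCH3 → ester.
  CONH2: –C(=O)NH2: carbonyl C bonded to C and to N → amide (the N is not a separate amine).
No segment is a aldehyde: BrCO is acyl halide, not aldehyde; CH2COOCH2 is ester, not aldehyde; CO is ketone, not aldehyde. → 0.

0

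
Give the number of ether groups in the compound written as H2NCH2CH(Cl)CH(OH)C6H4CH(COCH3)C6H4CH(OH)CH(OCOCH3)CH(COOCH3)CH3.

0

Reading the structure from left to right:
  H2NCH2: –NH2 on an sp³ carbon with no adjacent C=O → amine.
  CH(Cl): halogen on an sp³ carbon → alkyl halide.
  CH(OH): –OH on an sp³ carbon → alcohol (secondary).
  C6H4: para-disubstituted benzene ring → arene.
  CH(COCH3): pendant –COCH3: carbonyl C bonded to two carbons → ketone.
  C6H4: para-disubstituted benzene ring → arene.
  CH(OH): –OH on an sp³ carbon → alcohol (secondary).
  CH(OCOCH3): pendant –OC(=O)CH3: an acyloxy group → ester.
  CH(COOCH3): pendant –COOCH3: carbonyl C bonded to C and –OCH3 → ester.
No segment is a ether: CH(OH) is alcohol, not ether; CH(OH) is alcohol, not ether; CH(OCOCH3) is ester, not ether. → 0.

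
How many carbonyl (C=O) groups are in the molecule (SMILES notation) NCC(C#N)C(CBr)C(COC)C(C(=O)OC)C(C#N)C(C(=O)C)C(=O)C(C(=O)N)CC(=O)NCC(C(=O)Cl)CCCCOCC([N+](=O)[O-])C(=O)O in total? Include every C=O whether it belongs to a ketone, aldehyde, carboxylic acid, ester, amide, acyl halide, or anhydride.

CH(COOCH3): ester, 1 C=O (running total 1).
CH(COCH3): ketone, 1 C=O (running total 2).
CO: ketone, 1 C=O (running total 3).
CH(CONH2): amide, 1 C=O (running total 4).
CH2CONHCH2: amide, 1 C=O (running total 5).
CH(COCl): acyl halide, 1 C=O (running total 6).
COOH: carboxylic acid, 1 C=O (running total 7).

7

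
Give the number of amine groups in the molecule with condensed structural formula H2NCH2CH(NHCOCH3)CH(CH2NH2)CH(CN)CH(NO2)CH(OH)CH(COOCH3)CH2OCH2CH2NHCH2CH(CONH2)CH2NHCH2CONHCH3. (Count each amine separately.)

–NH2 on an sp³ carbon with no adjacent C=O → amine.
pendant –NHC(=O)CH3: N bonded to a carbonyl → amide (not amine).
pendant –CH2NH2: N on sp³ C, no adjacent C=O → amine.
pendant –C≡N: nitrile.
–NO2 on an sp³ carbon → nitro (the N=O is not a carbonyl).
–OH on an sp³ carbon → alcohol (secondary).
pendant –COOCH3: carbonyl C bonded to C and –OCH3 → ester.
C–O–C with sp³ carbons on both sides and no adjacent C=O → ether.
C–N–C with sp³ carbons and no adjacent C=O → amine (secondary).
pendant –CONH2: carbonyl C bonded to C and N → amide.
C–N–C with sp³ carbons and no adjacent C=O → amine (secondary).
–C(=O)NHCH3: carbonyl C bonded to C and to N → amide (the N is not an amine).
Amine appears at: H2NCH2, CH(CH2NH2), CH2NHCH2, CH2NHCH2 → 4.

4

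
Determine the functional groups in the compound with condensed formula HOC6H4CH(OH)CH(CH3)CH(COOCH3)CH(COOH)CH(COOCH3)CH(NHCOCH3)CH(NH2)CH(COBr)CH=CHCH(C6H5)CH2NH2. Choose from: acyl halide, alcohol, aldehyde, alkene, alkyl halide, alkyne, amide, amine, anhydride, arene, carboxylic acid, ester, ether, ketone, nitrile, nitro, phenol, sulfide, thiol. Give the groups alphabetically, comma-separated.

Working along the chain:
  HOC6H4: –OH attached directly to an aromatic ring → phenol (not alcohol); the ring itself is an arene.
  CH(OH): –OH on an sp³ carbon → alcohol (secondary).
  CH(COOCH3): pendant –COOCH3: carbonyl C bonded to C and –OCH3 → ester.
  CH(COOH): pendant –COOH: carbonyl C bonded to C and –OH → carboxylic acid.
  CH(COOCH3): pendant –COOCH3: carbonyl C bonded to C and –OCH3 → ester.
  CH(NHCOCH3): pendant –NHC(=O)CH3: N bonded to a carbonyl → amide (not amine).
  CH(NH2): –NH2 on an sp³ carbon with no adjacent C=O → amine.
  CH(COBr): pendant –C(=O)X: carbonyl C bonded to C and halogen → acyl halide.
  CH=CH: C=C double bond → alkene.
  CH(C6H5): pendant –C6H5: benzene ring → arene.
  CH2NH2: –NH2 on an sp³ carbon with no adjacent C=O → amine.

acyl halide, alcohol, alkene, amide, amine, arene, carboxylic acid, ester, phenol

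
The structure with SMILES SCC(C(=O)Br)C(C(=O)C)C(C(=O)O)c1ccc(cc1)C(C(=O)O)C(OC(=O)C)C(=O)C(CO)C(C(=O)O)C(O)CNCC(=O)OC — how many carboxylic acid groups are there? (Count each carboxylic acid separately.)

3

Taking each segment in turn:
  HSCH2: –SH on an sp³ carbon → thiol.
  CH(COBr): pendant –C(=O)X: carbonyl C bonded to C and halogen → acyl halide.
  CH(COCH3): pendant –COCH3: carbonyl C bonded to two carbons → ketone.
  CH(COOH): pendant –COOH: carbonyl C bonded to C and –OH → carboxylic acid.
  C6H4: para-disubstituted benzene ring → arene.
  CH(COOH): pendant –COOH: carbonyl C bonded to C and –OH → carboxylic acid.
  CH(OCOCH3): pendant –OC(=O)CH3: an acyloxy group → ester.
  CO: –C(=O)– with carbon on both sides → ketone.
  CH(CH2OH): pendant –CH2OH on an sp³ backbone C → alcohol.
  CH(COOH): pendant –COOH: carbonyl C bonded to C and –OH → carboxylic acid.
  CH(OH): –OH on an sp³ carbon → alcohol (secondary).
  CH2NHCH2: C–N–C with sp³ carbons and no adjacent C=O → amine (secondary).
  COOCH3: –C(=O)OCH3: carbonyl C bonded to C and to –OCH3 → ester (not ketone + ether).
Carboxylic acid appears at: CH(COOH), CH(COOH), CH(COOH) → 3.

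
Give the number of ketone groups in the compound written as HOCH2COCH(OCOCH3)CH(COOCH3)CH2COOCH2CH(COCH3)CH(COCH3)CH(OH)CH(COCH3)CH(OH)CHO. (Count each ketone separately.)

4

HO– on an sp³ carbon → alcohol.
–C(=O)– with carbon on both sides → ketone.
pendant –OC(=O)CH3: an acyloxy group → ester.
pendant –COOCH3: carbonyl C bonded to C and –OCH3 → ester.
–C(=O)–O–C with C on the carbonyl side → ester.
pendant –COCH3: carbonyl C bonded to two carbons → ketone.
pendant –COCH3: carbonyl C bonded to two carbons → ketone.
–OH on an sp³ carbon → alcohol (secondary).
pendant –COCH3: carbonyl C bonded to two carbons → ketone.
–OH on an sp³ carbon → alcohol (secondary).
terminal –CHO: carbonyl C bonded to H and C → aldehyde.
Ketone appears at: CO, CH(COCH3), CH(COCH3), CH(COCH3) → 4.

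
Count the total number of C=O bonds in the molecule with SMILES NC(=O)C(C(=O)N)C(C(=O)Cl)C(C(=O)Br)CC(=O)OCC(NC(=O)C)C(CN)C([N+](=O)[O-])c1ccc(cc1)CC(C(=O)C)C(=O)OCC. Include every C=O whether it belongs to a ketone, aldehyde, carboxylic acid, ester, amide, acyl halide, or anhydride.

H2NCO: amide, 1 C=O (running total 1).
CH(CONH2): amide, 1 C=O (running total 2).
CH(COCl): acyl halide, 1 C=O (running total 3).
CH(COBr): acyl halide, 1 C=O (running total 4).
CH2COOCH2: ester, 1 C=O (running total 5).
CH(NHCOCH3): amide, 1 C=O (running total 6).
CH(COCH3): ketone, 1 C=O (running total 7).
COOCH2CH3: ester, 1 C=O (running total 8).

8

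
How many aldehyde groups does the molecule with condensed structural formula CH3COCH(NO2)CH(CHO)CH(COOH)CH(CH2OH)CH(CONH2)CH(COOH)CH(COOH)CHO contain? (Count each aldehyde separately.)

Working along the chain:
  CO: –C(=O)– with carbon on both sides → ketone.
  CH(NO2): –NO2 on an sp³ carbon → nitro (the N=O is not a carbonyl).
  CH(CHO): pendant –CHO: carbonyl C bonded to C and H → aldehyde.
  CH(COOH): pendant –COOH: carbonyl C bonded to C and –OH → carboxylic acid.
  CH(CH2OH): pendant –CH2OH on an sp³ backbone C → alcohol.
  CH(CONH2): pendant –CONH2: carbonyl C bonded to C and N → amide.
  CH(COOH): pendant –COOH: carbonyl C bonded to C and –OH → carboxylic acid.
  CH(COOH): pendant –COOH: carbonyl C bonded to C and –OH → carboxylic acid.
  CHO: terminal –CHO: carbonyl C bonded to H and C → aldehyde.
Aldehyde appears at: CH(CHO), CHO → 2.

2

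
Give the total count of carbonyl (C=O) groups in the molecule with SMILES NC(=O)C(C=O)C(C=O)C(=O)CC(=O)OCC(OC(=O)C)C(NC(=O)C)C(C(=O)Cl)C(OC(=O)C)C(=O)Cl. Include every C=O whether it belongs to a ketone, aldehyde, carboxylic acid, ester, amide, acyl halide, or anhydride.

H2NCO: amide, 1 C=O (running total 1).
CH(CHO): aldehyde, 1 C=O (running total 2).
CH(CHO): aldehyde, 1 C=O (running total 3).
CO: ketone, 1 C=O (running total 4).
CH2COOCH2: ester, 1 C=O (running total 5).
CH(OCOCH3): ester, 1 C=O (running total 6).
CH(NHCOCH3): amide, 1 C=O (running total 7).
CH(COCl): acyl halide, 1 C=O (running total 8).
CH(OCOCH3): ester, 1 C=O (running total 9).
COCl: acyl halide, 1 C=O (running total 10).

10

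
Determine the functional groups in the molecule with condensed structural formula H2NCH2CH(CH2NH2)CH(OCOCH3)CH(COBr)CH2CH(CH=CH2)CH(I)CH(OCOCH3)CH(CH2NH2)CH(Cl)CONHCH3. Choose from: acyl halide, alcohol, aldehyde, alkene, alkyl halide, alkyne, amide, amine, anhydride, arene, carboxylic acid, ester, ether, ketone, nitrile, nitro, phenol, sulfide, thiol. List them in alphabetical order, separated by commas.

acyl halide, alkene, alkyl halide, amide, amine, ester

–NH2 on an sp³ carbon with no adjacent C=O → amine.
pendant –CH2NH2: N on sp³ C, no adjacent C=O → amine.
pendant –OC(=O)CH3: an acyloxy group → ester.
pendant –C(=O)X: carbonyl C bonded to C and halogen → acyl halide.
pendant –CH=CH2: C=C double bond → alkene.
halogen on an sp³ carbon → alkyl halide.
pendant –OC(=O)CH3: an acyloxy group → ester.
pendant –CH2NH2: N on sp³ C, no adjacent C=O → amine.
halogen on an sp³ carbon → alkyl halide.
–C(=O)NHCH3: carbonyl C bonded to C and to N → amide (the N is not an amine).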